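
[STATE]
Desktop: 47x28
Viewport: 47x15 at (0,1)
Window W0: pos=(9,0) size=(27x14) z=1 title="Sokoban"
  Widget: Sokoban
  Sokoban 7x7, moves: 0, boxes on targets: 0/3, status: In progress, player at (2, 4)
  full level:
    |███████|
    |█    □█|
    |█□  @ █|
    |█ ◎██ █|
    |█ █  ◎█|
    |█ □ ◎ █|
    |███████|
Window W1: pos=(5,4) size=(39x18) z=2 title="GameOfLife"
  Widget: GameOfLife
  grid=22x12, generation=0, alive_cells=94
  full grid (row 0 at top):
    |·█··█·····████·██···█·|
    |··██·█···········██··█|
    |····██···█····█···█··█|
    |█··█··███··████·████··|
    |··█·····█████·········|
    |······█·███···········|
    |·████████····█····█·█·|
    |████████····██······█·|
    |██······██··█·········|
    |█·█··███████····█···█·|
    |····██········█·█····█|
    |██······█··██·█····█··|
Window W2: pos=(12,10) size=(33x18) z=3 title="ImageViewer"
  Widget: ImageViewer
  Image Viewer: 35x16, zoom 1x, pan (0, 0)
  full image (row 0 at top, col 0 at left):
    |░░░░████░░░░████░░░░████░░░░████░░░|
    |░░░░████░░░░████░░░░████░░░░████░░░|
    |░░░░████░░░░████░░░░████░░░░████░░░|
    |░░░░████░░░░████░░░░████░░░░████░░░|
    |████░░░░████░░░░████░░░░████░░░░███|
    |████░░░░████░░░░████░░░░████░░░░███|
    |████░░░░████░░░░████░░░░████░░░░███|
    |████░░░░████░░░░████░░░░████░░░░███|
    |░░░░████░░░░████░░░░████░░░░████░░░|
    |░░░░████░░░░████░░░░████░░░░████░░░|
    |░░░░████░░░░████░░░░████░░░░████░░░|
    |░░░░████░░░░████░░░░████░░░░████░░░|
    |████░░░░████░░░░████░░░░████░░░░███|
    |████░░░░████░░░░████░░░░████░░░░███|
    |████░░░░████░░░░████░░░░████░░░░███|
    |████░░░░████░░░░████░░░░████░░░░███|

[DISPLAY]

         ┃ Sokoban                 ┃           
         ┠─────────────────────────┨           
         ┃███████                  ┃           
     ┏━━━━━━━━━━━━━━━━━━━━━━━━━━━━━━━━━━━━━┓   
     ┃ GameOfLife                          ┃   
     ┠─────────────────────────────────────┨   
     ┃Gen: 0                               ┃   
     ┃·█··█·····████·██···█·               ┃   
     ┃··██·█···········██··█               ┃   
     ┃····██┏━━━━━━━━━━━━━━━━━━━━━━━━━━━━━━━┓  
     ┃█··█··┃ ImageViewer                   ┃  
     ┃··█···┠───────────────────────────────┨  
     ┃······┃░░░░████░░░░████░░░░████░░░░███┃  
     ┃·█████┃░░░░████░░░░████░░░░████░░░░███┃  
     ┃██████┃░░░░████░░░░████░░░░████░░░░███┃  


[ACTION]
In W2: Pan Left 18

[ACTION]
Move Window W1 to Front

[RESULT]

         ┃ Sokoban                 ┃           
         ┠─────────────────────────┨           
         ┃███████                  ┃           
     ┏━━━━━━━━━━━━━━━━━━━━━━━━━━━━━━━━━━━━━┓   
     ┃ GameOfLife                          ┃   
     ┠─────────────────────────────────────┨   
     ┃Gen: 0                               ┃   
     ┃·█··█·····████·██···█·               ┃   
     ┃··██·█···········██··█               ┃   
     ┃····██···█····█···█··█               ┃┓  
     ┃█··█··███··████·████··               ┃┃  
     ┃··█·····█████·········               ┃┨  
     ┃······█·███···········               ┃┃  
     ┃·████████····█····█·█·               ┃┃  
     ┃████████····██······█·               ┃┃  


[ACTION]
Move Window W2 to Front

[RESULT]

         ┃ Sokoban                 ┃           
         ┠─────────────────────────┨           
         ┃███████                  ┃           
     ┏━━━━━━━━━━━━━━━━━━━━━━━━━━━━━━━━━━━━━┓   
     ┃ GameOfLife                          ┃   
     ┠─────────────────────────────────────┨   
     ┃Gen: 0                               ┃   
     ┃·█··█·····████·██···█·               ┃   
     ┃··██·█···········██··█               ┃   
     ┃····██┏━━━━━━━━━━━━━━━━━━━━━━━━━━━━━━━┓  
     ┃█··█··┃ ImageViewer                   ┃  
     ┃··█···┠───────────────────────────────┨  
     ┃······┃░░░░████░░░░████░░░░████░░░░███┃  
     ┃·█████┃░░░░████░░░░████░░░░████░░░░███┃  
     ┃██████┃░░░░████░░░░████░░░░████░░░░███┃  


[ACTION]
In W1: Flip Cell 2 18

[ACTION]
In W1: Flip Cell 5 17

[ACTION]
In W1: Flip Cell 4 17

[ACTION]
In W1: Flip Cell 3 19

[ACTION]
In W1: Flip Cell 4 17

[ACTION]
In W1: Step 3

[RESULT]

         ┃ Sokoban                 ┃           
         ┠─────────────────────────┨           
         ┃███████                  ┃           
     ┏━━━━━━━━━━━━━━━━━━━━━━━━━━━━━━━━━━━━━┓   
     ┃ GameOfLife                          ┃   
     ┠─────────────────────────────────────┨   
     ┃Gen: 3                               ┃   
     ┃·····█················               ┃   
     ┃·███·███·█·█··········               ┃   
     ┃··████┏━━━━━━━━━━━━━━━━━━━━━━━━━━━━━━━┓  
     ┃··███·┃ ImageViewer                   ┃  
     ┃···█··┠───────────────────────────────┨  
     ┃······┃░░░░████░░░░████░░░░████░░░░███┃  
     ┃······┃░░░░████░░░░████░░░░████░░░░███┃  
     ┃······┃░░░░████░░░░████░░░░████░░░░███┃  


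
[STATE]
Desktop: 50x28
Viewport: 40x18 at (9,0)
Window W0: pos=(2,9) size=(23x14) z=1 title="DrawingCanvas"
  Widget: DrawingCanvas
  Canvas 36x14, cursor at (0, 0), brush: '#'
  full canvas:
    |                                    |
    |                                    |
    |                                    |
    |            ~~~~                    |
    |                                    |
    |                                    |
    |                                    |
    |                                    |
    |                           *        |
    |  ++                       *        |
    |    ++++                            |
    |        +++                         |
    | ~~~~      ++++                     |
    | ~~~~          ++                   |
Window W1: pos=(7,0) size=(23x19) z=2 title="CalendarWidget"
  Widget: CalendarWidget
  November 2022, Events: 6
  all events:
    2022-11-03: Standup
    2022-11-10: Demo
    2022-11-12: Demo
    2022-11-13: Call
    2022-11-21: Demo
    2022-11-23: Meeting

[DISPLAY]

━━━━━━━━━━━━━━━━━━━━┓                   
CalendarWidget      ┃                   
────────────────────┨                   
   November 2022    ┃                   
o Tu We Th Fr Sa Su ┃                   
   1  2  3*  4  5  6┃                   
7  8  9 10* 11 12* 1┃                   
4 15 16 17 18 19 20 ┃                   
1* 22 23* 24 25 26 2┃                   
8 29 30             ┃                   
                    ┃                   
                    ┃                   
                    ┃                   
                    ┃                   
                    ┃                   
                    ┃                   
                    ┃                   
                    ┃                   


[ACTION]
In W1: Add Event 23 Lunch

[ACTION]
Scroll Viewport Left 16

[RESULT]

       ┏━━━━━━━━━━━━━━━━━━━━━┓          
       ┃ CalendarWidget      ┃          
       ┠─────────────────────┨          
       ┃    November 2022    ┃          
       ┃Mo Tu We Th Fr Sa Su ┃          
       ┃    1  2  3*  4  5  6┃          
       ┃ 7  8  9 10* 11 12* 1┃          
       ┃14 15 16 17 18 19 20 ┃          
       ┃21* 22 23* 24 25 26 2┃          
  ┏━━━━┃28 29 30             ┃          
  ┃ Dra┃                     ┃          
  ┠────┃                     ┃          
  ┃+   ┃                     ┃          
  ┃    ┃                     ┃          
  ┃    ┃                     ┃          
  ┃    ┃                     ┃          
  ┃    ┃                     ┃          
  ┃    ┃                     ┃          


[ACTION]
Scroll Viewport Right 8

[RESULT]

━━━━━━━━━━━━━━━━━━━━━┓                  
 CalendarWidget      ┃                  
─────────────────────┨                  
    November 2022    ┃                  
Mo Tu We Th Fr Sa Su ┃                  
    1  2  3*  4  5  6┃                  
 7  8  9 10* 11 12* 1┃                  
14 15 16 17 18 19 20 ┃                  
21* 22 23* 24 25 26 2┃                  
28 29 30             ┃                  
                     ┃                  
                     ┃                  
                     ┃                  
                     ┃                  
                     ┃                  
                     ┃                  
                     ┃                  
                     ┃                  


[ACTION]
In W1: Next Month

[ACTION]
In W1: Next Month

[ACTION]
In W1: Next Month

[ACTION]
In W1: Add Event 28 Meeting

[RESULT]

━━━━━━━━━━━━━━━━━━━━━┓                  
 CalendarWidget      ┃                  
─────────────────────┨                  
    February 2023    ┃                  
Mo Tu We Th Fr Sa Su ┃                  
       1  2  3  4  5 ┃                  
 6  7  8  9 10 11 12 ┃                  
13 14 15 16 17 18 19 ┃                  
20 21 22 23 24 25 26 ┃                  
27 28*               ┃                  
                     ┃                  
                     ┃                  
                     ┃                  
                     ┃                  
                     ┃                  
                     ┃                  
                     ┃                  
                     ┃                  


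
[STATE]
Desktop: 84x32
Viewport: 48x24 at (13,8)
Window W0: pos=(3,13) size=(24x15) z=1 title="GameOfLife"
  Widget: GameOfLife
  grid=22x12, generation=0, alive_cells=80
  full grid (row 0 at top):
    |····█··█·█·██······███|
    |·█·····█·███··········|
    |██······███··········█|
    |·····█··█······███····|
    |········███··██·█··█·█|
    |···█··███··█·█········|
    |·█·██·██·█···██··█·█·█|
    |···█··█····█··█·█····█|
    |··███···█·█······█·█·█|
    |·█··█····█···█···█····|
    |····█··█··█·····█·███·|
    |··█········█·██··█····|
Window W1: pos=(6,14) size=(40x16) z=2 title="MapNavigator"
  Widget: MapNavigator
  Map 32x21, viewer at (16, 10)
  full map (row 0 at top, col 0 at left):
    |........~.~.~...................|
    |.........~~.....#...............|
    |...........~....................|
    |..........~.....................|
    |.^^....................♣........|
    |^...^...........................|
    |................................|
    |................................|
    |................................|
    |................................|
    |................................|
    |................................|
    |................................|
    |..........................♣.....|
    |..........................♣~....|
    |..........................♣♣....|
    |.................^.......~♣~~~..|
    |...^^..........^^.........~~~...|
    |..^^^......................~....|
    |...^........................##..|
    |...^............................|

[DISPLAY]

                                                
                                                
                                                
                                                
                                                
━━━━━━━━━━━━━┓                                  
━━━━━━━━━━━━━━━━━━━━━━━━━━━━━━━━┓               
vigator                         ┃               
────────────────────────────────┨               
....................♣........   ┃               
.^...........................   ┃               
.............................   ┃               
.............................   ┃               
.............................   ┃               
.............................   ┃               
.............@...............   ┃               
.............................   ┃               
.............................   ┃               
.......................♣.....   ┃               
.......................♣~....   ┃               
.......................♣♣....   ┃               
━━━━━━━━━━━━━━━━━━━━━━━━━━━━━━━━┛               
                                                
                                                


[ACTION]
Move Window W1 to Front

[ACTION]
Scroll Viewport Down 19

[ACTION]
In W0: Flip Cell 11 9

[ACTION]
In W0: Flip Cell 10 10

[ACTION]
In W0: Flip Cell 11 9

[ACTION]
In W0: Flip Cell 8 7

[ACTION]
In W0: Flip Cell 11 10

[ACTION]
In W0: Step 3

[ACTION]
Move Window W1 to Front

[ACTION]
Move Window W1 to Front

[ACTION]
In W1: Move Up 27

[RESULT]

                                                
                                                
                                                
                                                
                                                
━━━━━━━━━━━━━┓                                  
━━━━━━━━━━━━━━━━━━━━━━━━━━━━━━━━┓               
vigator                         ┃               
────────────────────────────────┨               
                                ┃               
                                ┃               
                                ┃               
                                ┃               
                                ┃               
                                ┃               
.....~.~.~...@...............   ┃               
......~~.....#...............   ┃               
........~....................   ┃               
.......~.....................   ┃               
....................♣........   ┃               
.^...........................   ┃               
━━━━━━━━━━━━━━━━━━━━━━━━━━━━━━━━┛               
                                                
                                                


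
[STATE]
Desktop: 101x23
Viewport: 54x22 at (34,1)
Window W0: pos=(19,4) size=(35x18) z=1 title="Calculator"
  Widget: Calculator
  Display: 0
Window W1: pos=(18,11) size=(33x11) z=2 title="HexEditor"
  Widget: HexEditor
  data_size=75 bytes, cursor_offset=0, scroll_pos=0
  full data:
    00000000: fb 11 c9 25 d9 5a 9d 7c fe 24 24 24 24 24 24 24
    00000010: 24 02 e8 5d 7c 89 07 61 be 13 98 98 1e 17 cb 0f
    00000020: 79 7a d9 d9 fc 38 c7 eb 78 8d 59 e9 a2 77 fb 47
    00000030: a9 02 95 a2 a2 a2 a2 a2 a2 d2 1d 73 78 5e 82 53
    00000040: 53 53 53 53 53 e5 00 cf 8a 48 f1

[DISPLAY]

                                                      
                                                      
                                                      
━━━━━━━━━━━━━━━━━━━┓                                  
                   ┃                                  
───────────────────┨                                  
                  0┃                                  
──┐                ┃                                  
÷ │                ┃                                  
──┤                ┃                                  
━━━━━━━━━━━━━━━━┓  ┃                                  
                ┃  ┃                                  
────────────────┨  ┃                                  
 c9 25 d9 5a 9d ┃  ┃                                  
 e8 5d 7c 89 07 ┃  ┃                                  
 d9 d9 fc 38 c7 ┃  ┃                                  
 95 a2 a2 a2 a2 ┃  ┃                                  
 53 53 53 e5 00 ┃  ┃                                  
                ┃  ┃                                  
                ┃  ┃                                  
━━━━━━━━━━━━━━━━┛━━┛                                  
                                                      


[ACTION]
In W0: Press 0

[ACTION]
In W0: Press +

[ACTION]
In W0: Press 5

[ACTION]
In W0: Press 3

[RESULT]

                                                      
                                                      
                                                      
━━━━━━━━━━━━━━━━━━━┓                                  
                   ┃                                  
───────────────────┨                                  
                 53┃                                  
──┐                ┃                                  
÷ │                ┃                                  
──┤                ┃                                  
━━━━━━━━━━━━━━━━┓  ┃                                  
                ┃  ┃                                  
────────────────┨  ┃                                  
 c9 25 d9 5a 9d ┃  ┃                                  
 e8 5d 7c 89 07 ┃  ┃                                  
 d9 d9 fc 38 c7 ┃  ┃                                  
 95 a2 a2 a2 a2 ┃  ┃                                  
 53 53 53 e5 00 ┃  ┃                                  
                ┃  ┃                                  
                ┃  ┃                                  
━━━━━━━━━━━━━━━━┛━━┛                                  
                                                      


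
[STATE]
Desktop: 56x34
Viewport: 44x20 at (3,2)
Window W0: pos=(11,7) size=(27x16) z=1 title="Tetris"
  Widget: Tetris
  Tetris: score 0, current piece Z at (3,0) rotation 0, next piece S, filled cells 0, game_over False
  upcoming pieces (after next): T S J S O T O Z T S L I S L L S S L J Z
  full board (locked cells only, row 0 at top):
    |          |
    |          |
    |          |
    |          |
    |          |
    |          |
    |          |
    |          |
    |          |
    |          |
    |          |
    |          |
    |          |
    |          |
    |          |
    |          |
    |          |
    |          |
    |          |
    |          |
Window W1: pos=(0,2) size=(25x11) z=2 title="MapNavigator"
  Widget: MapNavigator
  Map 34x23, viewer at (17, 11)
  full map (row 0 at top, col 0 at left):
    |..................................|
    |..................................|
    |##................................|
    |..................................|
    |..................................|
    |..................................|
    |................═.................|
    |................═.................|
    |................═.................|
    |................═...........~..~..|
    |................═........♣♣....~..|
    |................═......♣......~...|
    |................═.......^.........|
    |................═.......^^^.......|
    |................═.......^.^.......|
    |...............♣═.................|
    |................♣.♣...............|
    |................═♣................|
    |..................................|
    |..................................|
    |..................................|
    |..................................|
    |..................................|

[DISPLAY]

━━━━━━━━━━━━━━━━━━━━━┓                      
apNavigator          ┃                      
─────────────────────┨                      
........═............┃                      
........═...........~┃                      
........═........♣♣..┃━━━━━━━━━━━━┓         
........═@.....♣.....┃            ┃         
........═.......^....┃────────────┨         
........═.......^^^..┃xt:         ┃         
........═.......^.^..┃░           ┃         
━━━━━━━━━━━━━━━━━━━━━┛            ┃         
        ┃          │              ┃         
        ┃          │              ┃         
        ┃          │              ┃         
        ┃          │Score:        ┃         
        ┃          │0             ┃         
        ┃          │              ┃         
        ┃          │              ┃         
        ┃          │              ┃         
        ┃          │              ┃         


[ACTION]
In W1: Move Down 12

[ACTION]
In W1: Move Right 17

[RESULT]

━━━━━━━━━━━━━━━━━━━━━┓                      
apNavigator          ┃                      
─────────────────────┨                      
..........           ┃                      
..........           ┃                      
..........           ┃━━━━━━━━━━━━┓         
.........@           ┃            ┃         
                     ┃────────────┨         
                     ┃xt:         ┃         
                     ┃░           ┃         
━━━━━━━━━━━━━━━━━━━━━┛            ┃         
        ┃          │              ┃         
        ┃          │              ┃         
        ┃          │              ┃         
        ┃          │Score:        ┃         
        ┃          │0             ┃         
        ┃          │              ┃         
        ┃          │              ┃         
        ┃          │              ┃         
        ┃          │              ┃         


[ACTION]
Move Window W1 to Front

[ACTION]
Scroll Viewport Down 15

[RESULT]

        ┃          │              ┃         
        ┃          │              ┃         
        ┃          │Score:        ┃         
        ┃          │0             ┃         
        ┃          │              ┃         
        ┃          │              ┃         
        ┃          │              ┃         
        ┃          │              ┃         
        ┗━━━━━━━━━━━━━━━━━━━━━━━━━┛         
                                            
                                            
                                            
                                            
                                            
                                            
                                            
                                            
                                            
                                            
                                            


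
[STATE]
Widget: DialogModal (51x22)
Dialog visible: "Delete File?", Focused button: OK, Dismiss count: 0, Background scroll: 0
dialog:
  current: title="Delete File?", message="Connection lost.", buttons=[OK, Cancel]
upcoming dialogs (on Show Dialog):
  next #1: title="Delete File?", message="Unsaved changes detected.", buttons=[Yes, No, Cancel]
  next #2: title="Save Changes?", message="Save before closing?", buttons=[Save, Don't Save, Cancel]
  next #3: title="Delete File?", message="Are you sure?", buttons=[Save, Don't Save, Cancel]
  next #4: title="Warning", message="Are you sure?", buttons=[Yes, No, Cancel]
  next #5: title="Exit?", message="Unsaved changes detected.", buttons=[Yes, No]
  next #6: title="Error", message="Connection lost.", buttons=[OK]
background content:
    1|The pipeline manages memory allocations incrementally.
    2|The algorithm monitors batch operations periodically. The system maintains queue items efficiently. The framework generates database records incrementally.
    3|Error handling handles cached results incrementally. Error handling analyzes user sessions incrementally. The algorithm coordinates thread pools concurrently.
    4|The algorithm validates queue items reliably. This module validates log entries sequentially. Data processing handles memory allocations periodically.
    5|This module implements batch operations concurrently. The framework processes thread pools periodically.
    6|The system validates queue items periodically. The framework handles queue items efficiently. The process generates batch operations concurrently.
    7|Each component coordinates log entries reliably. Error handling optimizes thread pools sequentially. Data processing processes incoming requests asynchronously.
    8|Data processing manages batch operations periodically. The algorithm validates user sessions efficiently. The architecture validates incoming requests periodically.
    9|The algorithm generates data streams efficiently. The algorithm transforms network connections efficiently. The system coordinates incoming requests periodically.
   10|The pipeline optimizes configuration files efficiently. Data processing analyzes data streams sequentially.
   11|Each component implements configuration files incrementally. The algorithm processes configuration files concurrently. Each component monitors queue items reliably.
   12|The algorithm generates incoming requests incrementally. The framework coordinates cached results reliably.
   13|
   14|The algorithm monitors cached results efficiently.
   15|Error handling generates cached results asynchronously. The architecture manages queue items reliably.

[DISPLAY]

The pipeline manages memory allocations incremental
The algorithm monitors batch operations periodicall
Error handling handles cached results incrementally
The algorithm validates queue items reliably. This 
This module implements batch operations concurrentl
The system validates queue items periodically. The 
Each component coordinates log entries reliably. Er
Data processing manages batch operations periodical
The algorithm g┌──────────────────┐s efficiently. T
The pipeline op│   Delete File?   │n files efficien
Each component │ Connection lost. │tion files incre
The algorithm g│  [OK]  Cancel    │quests increment
               └──────────────────┘                
The algorithm monitors cached results efficiently. 
Error handling generates cached results asynchronou
                                                   
                                                   
                                                   
                                                   
                                                   
                                                   
                                                   


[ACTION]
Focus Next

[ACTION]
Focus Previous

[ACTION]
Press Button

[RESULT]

The pipeline manages memory allocations incremental
The algorithm monitors batch operations periodicall
Error handling handles cached results incrementally
The algorithm validates queue items reliably. This 
This module implements batch operations concurrentl
The system validates queue items periodically. The 
Each component coordinates log entries reliably. Er
Data processing manages batch operations periodical
The algorithm generates data streams efficiently. T
The pipeline optimizes configuration files efficien
Each component implements configuration files incre
The algorithm generates incoming requests increment
                                                   
The algorithm monitors cached results efficiently. 
Error handling generates cached results asynchronou
                                                   
                                                   
                                                   
                                                   
                                                   
                                                   
                                                   


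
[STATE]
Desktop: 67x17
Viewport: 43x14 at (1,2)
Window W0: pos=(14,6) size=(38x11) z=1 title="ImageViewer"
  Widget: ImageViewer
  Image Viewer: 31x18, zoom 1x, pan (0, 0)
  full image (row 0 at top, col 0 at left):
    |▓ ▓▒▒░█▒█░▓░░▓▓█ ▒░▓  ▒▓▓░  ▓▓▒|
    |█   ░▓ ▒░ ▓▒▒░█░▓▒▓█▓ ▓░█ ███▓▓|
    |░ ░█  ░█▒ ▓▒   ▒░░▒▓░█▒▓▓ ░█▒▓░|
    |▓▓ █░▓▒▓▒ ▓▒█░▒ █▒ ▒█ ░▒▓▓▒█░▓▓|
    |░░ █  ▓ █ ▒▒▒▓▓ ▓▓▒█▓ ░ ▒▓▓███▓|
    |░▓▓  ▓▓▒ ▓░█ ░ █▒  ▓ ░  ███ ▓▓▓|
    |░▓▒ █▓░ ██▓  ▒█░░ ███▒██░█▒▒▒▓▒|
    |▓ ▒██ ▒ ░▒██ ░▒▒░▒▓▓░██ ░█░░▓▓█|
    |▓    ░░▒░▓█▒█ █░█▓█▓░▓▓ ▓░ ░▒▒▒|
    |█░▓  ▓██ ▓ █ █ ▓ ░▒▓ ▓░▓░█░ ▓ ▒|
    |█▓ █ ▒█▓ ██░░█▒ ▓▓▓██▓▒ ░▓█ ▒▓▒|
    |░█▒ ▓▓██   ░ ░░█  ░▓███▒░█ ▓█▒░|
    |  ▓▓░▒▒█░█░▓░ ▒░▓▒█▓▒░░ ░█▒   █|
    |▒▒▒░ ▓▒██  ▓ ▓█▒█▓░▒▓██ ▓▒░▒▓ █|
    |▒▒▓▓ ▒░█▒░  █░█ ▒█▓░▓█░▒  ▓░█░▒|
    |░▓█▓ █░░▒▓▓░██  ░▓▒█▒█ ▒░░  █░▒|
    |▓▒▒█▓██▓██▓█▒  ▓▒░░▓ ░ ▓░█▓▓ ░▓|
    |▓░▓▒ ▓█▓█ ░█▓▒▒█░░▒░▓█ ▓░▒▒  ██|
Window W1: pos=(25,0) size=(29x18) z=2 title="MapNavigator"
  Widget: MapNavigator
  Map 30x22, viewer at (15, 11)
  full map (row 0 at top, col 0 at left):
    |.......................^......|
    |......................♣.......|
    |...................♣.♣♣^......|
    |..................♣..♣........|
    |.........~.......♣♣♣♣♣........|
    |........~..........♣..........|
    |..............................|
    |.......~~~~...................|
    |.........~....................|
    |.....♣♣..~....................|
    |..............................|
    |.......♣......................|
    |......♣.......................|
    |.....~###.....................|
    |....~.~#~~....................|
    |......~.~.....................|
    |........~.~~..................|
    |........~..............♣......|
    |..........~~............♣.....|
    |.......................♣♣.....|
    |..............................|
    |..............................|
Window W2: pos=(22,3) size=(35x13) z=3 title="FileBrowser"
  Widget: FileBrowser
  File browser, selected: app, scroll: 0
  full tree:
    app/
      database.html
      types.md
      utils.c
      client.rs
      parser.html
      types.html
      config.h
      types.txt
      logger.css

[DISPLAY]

                        ┠──────────────────
                     ┏━━━━━━━━━━━━━━━━━━━━━
                     ┃ FileBrowser         
                     ┠─────────────────────
             ┏━━━━━━━┃> [-] app/           
             ┃ ImageV┃    database.html    
             ┠───────┃    types.md         
             ┃▓ ▓▒▒░█┃    utils.c          
             ┃█   ░▓ ┃    client.rs        
             ┃░ ░█  ░┃    parser.html      
             ┃▓▓ █░▓▒┃    types.html       
             ┃░░ █  ▓┃    config.h         
             ┃░▓▓  ▓▓┃    types.txt        
             ┃░▓▒ █▓░┗━━━━━━━━━━━━━━━━━━━━━


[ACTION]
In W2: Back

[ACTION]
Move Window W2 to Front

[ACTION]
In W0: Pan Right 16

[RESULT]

                        ┠──────────────────
                     ┏━━━━━━━━━━━━━━━━━━━━━
                     ┃ FileBrowser         
                     ┠─────────────────────
             ┏━━━━━━━┃> [-] app/           
             ┃ ImageV┃    database.html    
             ┠───────┃    types.md         
             ┃ ▒░▓  ▒┃    utils.c          
             ┃▓▒▓█▓ ▓┃    client.rs        
             ┃░░▒▓░█▒┃    parser.html      
             ┃█▒ ▒█ ░┃    types.html       
             ┃▓▓▒█▓ ░┃    config.h         
             ┃▒  ▓ ░ ┃    types.txt        
             ┃░ ███▒█┗━━━━━━━━━━━━━━━━━━━━━


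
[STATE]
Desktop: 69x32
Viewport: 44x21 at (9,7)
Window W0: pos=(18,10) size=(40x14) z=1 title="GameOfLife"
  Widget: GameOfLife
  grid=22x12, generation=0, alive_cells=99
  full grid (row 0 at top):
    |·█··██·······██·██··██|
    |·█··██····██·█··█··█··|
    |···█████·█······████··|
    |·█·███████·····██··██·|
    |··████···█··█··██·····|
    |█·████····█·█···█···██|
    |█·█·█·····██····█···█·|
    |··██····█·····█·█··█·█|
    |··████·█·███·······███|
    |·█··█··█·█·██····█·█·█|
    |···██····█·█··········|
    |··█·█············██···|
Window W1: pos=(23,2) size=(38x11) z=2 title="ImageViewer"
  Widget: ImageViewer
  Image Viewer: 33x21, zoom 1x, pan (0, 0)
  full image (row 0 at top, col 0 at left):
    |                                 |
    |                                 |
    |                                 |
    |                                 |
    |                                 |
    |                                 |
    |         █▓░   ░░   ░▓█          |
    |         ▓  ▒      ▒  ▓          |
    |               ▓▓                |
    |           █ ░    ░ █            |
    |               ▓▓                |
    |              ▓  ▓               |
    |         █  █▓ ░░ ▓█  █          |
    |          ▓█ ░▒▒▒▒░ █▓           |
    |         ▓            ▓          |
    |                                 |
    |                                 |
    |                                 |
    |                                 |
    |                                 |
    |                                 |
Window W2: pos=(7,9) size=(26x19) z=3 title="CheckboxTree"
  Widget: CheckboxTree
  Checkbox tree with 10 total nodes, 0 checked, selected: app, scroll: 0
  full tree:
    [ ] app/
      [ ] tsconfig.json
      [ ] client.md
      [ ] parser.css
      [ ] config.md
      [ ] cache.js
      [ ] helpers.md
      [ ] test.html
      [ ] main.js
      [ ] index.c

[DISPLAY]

              ┃                             
              ┃                             
━━━━━━━━━━━━━━━━━━━━━━━┓                    
CheckboxTree           ┃                    
───────────────────────┨█▓░   ░░   ░▓█      
[ ] app/               ┃━━━━━━━━━━━━━━━━━━━━
  [ ] tsconfig.json    ┃                    
  [ ] client.md        ┃··█··█··            
  [ ] parser.css       ┃··████··            
  [ ] config.md        ┃·██··██·            
  [ ] cache.js         ┃·██·····            
  [ ] helpers.md       ┃··█···██            
  [ ] test.html        ┃··█···█·            
  [ ] main.js          ┃█·█··█·█            
  [ ] index.c          ┃·····███            
                       ┃···█·█·█            
                       ┃━━━━━━━━━━━━━━━━━━━━
                       ┃                    
                       ┃                    
                       ┃                    
━━━━━━━━━━━━━━━━━━━━━━━┛                    


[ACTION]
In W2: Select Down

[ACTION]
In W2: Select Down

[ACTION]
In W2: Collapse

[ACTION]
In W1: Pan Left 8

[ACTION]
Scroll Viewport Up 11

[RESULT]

                                            
                                            
              ┏━━━━━━━━━━━━━━━━━━━━━━━━━━━━━
              ┃ ImageViewer                 
              ┠─────────────────────────────
              ┃                             
              ┃                             
              ┃                             
              ┃                             
━━━━━━━━━━━━━━━━━━━━━━━┓                    
CheckboxTree           ┃                    
───────────────────────┨█▓░   ░░   ░▓█      
[ ] app/               ┃━━━━━━━━━━━━━━━━━━━━
  [ ] tsconfig.json    ┃                    
  [ ] client.md        ┃··█··█··            
  [ ] parser.css       ┃··████··            
  [ ] config.md        ┃·██··██·            
  [ ] cache.js         ┃·██·····            
  [ ] helpers.md       ┃··█···██            
  [ ] test.html        ┃··█···█·            
  [ ] main.js          ┃█·█··█·█            
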